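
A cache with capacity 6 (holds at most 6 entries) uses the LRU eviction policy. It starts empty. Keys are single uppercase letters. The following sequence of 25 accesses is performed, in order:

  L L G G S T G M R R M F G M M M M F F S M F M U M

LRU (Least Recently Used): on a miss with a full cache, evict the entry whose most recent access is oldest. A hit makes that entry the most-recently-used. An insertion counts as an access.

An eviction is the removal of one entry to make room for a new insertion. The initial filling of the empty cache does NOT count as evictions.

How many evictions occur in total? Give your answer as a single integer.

LRU simulation (capacity=6):
  1. access L: MISS. Cache (LRU->MRU): [L]
  2. access L: HIT. Cache (LRU->MRU): [L]
  3. access G: MISS. Cache (LRU->MRU): [L G]
  4. access G: HIT. Cache (LRU->MRU): [L G]
  5. access S: MISS. Cache (LRU->MRU): [L G S]
  6. access T: MISS. Cache (LRU->MRU): [L G S T]
  7. access G: HIT. Cache (LRU->MRU): [L S T G]
  8. access M: MISS. Cache (LRU->MRU): [L S T G M]
  9. access R: MISS. Cache (LRU->MRU): [L S T G M R]
  10. access R: HIT. Cache (LRU->MRU): [L S T G M R]
  11. access M: HIT. Cache (LRU->MRU): [L S T G R M]
  12. access F: MISS, evict L. Cache (LRU->MRU): [S T G R M F]
  13. access G: HIT. Cache (LRU->MRU): [S T R M F G]
  14. access M: HIT. Cache (LRU->MRU): [S T R F G M]
  15. access M: HIT. Cache (LRU->MRU): [S T R F G M]
  16. access M: HIT. Cache (LRU->MRU): [S T R F G M]
  17. access M: HIT. Cache (LRU->MRU): [S T R F G M]
  18. access F: HIT. Cache (LRU->MRU): [S T R G M F]
  19. access F: HIT. Cache (LRU->MRU): [S T R G M F]
  20. access S: HIT. Cache (LRU->MRU): [T R G M F S]
  21. access M: HIT. Cache (LRU->MRU): [T R G F S M]
  22. access F: HIT. Cache (LRU->MRU): [T R G S M F]
  23. access M: HIT. Cache (LRU->MRU): [T R G S F M]
  24. access U: MISS, evict T. Cache (LRU->MRU): [R G S F M U]
  25. access M: HIT. Cache (LRU->MRU): [R G S F U M]
Total: 17 hits, 8 misses, 2 evictions

Answer: 2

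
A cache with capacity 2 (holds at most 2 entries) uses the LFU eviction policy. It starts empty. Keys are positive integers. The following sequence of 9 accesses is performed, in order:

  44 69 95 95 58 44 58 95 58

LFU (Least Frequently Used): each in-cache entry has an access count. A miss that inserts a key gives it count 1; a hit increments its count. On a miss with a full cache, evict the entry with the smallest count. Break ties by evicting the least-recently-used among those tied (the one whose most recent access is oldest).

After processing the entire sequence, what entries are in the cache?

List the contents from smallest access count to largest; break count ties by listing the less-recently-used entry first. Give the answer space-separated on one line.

LFU simulation (capacity=2):
  1. access 44: MISS. Cache: [44(c=1)]
  2. access 69: MISS. Cache: [44(c=1) 69(c=1)]
  3. access 95: MISS, evict 44(c=1). Cache: [69(c=1) 95(c=1)]
  4. access 95: HIT, count now 2. Cache: [69(c=1) 95(c=2)]
  5. access 58: MISS, evict 69(c=1). Cache: [58(c=1) 95(c=2)]
  6. access 44: MISS, evict 58(c=1). Cache: [44(c=1) 95(c=2)]
  7. access 58: MISS, evict 44(c=1). Cache: [58(c=1) 95(c=2)]
  8. access 95: HIT, count now 3. Cache: [58(c=1) 95(c=3)]
  9. access 58: HIT, count now 2. Cache: [58(c=2) 95(c=3)]
Total: 3 hits, 6 misses, 4 evictions

Answer: 58 95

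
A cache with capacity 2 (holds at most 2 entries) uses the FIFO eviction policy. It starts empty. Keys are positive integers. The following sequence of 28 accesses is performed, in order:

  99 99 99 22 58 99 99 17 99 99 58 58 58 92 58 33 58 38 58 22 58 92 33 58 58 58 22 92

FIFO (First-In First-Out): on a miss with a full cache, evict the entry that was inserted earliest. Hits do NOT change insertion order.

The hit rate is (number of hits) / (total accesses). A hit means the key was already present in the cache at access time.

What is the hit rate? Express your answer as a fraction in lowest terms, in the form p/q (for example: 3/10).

Answer: 11/28

Derivation:
FIFO simulation (capacity=2):
  1. access 99: MISS. Cache (old->new): [99]
  2. access 99: HIT. Cache (old->new): [99]
  3. access 99: HIT. Cache (old->new): [99]
  4. access 22: MISS. Cache (old->new): [99 22]
  5. access 58: MISS, evict 99. Cache (old->new): [22 58]
  6. access 99: MISS, evict 22. Cache (old->new): [58 99]
  7. access 99: HIT. Cache (old->new): [58 99]
  8. access 17: MISS, evict 58. Cache (old->new): [99 17]
  9. access 99: HIT. Cache (old->new): [99 17]
  10. access 99: HIT. Cache (old->new): [99 17]
  11. access 58: MISS, evict 99. Cache (old->new): [17 58]
  12. access 58: HIT. Cache (old->new): [17 58]
  13. access 58: HIT. Cache (old->new): [17 58]
  14. access 92: MISS, evict 17. Cache (old->new): [58 92]
  15. access 58: HIT. Cache (old->new): [58 92]
  16. access 33: MISS, evict 58. Cache (old->new): [92 33]
  17. access 58: MISS, evict 92. Cache (old->new): [33 58]
  18. access 38: MISS, evict 33. Cache (old->new): [58 38]
  19. access 58: HIT. Cache (old->new): [58 38]
  20. access 22: MISS, evict 58. Cache (old->new): [38 22]
  21. access 58: MISS, evict 38. Cache (old->new): [22 58]
  22. access 92: MISS, evict 22. Cache (old->new): [58 92]
  23. access 33: MISS, evict 58. Cache (old->new): [92 33]
  24. access 58: MISS, evict 92. Cache (old->new): [33 58]
  25. access 58: HIT. Cache (old->new): [33 58]
  26. access 58: HIT. Cache (old->new): [33 58]
  27. access 22: MISS, evict 33. Cache (old->new): [58 22]
  28. access 92: MISS, evict 58. Cache (old->new): [22 92]
Total: 11 hits, 17 misses, 15 evictions

Hit rate = 11/28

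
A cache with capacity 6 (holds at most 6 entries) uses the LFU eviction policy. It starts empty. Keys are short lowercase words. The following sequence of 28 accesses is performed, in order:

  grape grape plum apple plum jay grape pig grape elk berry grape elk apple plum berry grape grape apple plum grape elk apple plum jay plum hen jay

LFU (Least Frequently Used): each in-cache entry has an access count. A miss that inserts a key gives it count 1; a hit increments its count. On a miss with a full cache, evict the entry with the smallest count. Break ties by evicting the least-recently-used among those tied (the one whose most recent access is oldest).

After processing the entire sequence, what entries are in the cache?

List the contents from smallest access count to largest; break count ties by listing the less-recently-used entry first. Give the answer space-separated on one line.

Answer: jay berry elk apple plum grape

Derivation:
LFU simulation (capacity=6):
  1. access grape: MISS. Cache: [grape(c=1)]
  2. access grape: HIT, count now 2. Cache: [grape(c=2)]
  3. access plum: MISS. Cache: [plum(c=1) grape(c=2)]
  4. access apple: MISS. Cache: [plum(c=1) apple(c=1) grape(c=2)]
  5. access plum: HIT, count now 2. Cache: [apple(c=1) grape(c=2) plum(c=2)]
  6. access jay: MISS. Cache: [apple(c=1) jay(c=1) grape(c=2) plum(c=2)]
  7. access grape: HIT, count now 3. Cache: [apple(c=1) jay(c=1) plum(c=2) grape(c=3)]
  8. access pig: MISS. Cache: [apple(c=1) jay(c=1) pig(c=1) plum(c=2) grape(c=3)]
  9. access grape: HIT, count now 4. Cache: [apple(c=1) jay(c=1) pig(c=1) plum(c=2) grape(c=4)]
  10. access elk: MISS. Cache: [apple(c=1) jay(c=1) pig(c=1) elk(c=1) plum(c=2) grape(c=4)]
  11. access berry: MISS, evict apple(c=1). Cache: [jay(c=1) pig(c=1) elk(c=1) berry(c=1) plum(c=2) grape(c=4)]
  12. access grape: HIT, count now 5. Cache: [jay(c=1) pig(c=1) elk(c=1) berry(c=1) plum(c=2) grape(c=5)]
  13. access elk: HIT, count now 2. Cache: [jay(c=1) pig(c=1) berry(c=1) plum(c=2) elk(c=2) grape(c=5)]
  14. access apple: MISS, evict jay(c=1). Cache: [pig(c=1) berry(c=1) apple(c=1) plum(c=2) elk(c=2) grape(c=5)]
  15. access plum: HIT, count now 3. Cache: [pig(c=1) berry(c=1) apple(c=1) elk(c=2) plum(c=3) grape(c=5)]
  16. access berry: HIT, count now 2. Cache: [pig(c=1) apple(c=1) elk(c=2) berry(c=2) plum(c=3) grape(c=5)]
  17. access grape: HIT, count now 6. Cache: [pig(c=1) apple(c=1) elk(c=2) berry(c=2) plum(c=3) grape(c=6)]
  18. access grape: HIT, count now 7. Cache: [pig(c=1) apple(c=1) elk(c=2) berry(c=2) plum(c=3) grape(c=7)]
  19. access apple: HIT, count now 2. Cache: [pig(c=1) elk(c=2) berry(c=2) apple(c=2) plum(c=3) grape(c=7)]
  20. access plum: HIT, count now 4. Cache: [pig(c=1) elk(c=2) berry(c=2) apple(c=2) plum(c=4) grape(c=7)]
  21. access grape: HIT, count now 8. Cache: [pig(c=1) elk(c=2) berry(c=2) apple(c=2) plum(c=4) grape(c=8)]
  22. access elk: HIT, count now 3. Cache: [pig(c=1) berry(c=2) apple(c=2) elk(c=3) plum(c=4) grape(c=8)]
  23. access apple: HIT, count now 3. Cache: [pig(c=1) berry(c=2) elk(c=3) apple(c=3) plum(c=4) grape(c=8)]
  24. access plum: HIT, count now 5. Cache: [pig(c=1) berry(c=2) elk(c=3) apple(c=3) plum(c=5) grape(c=8)]
  25. access jay: MISS, evict pig(c=1). Cache: [jay(c=1) berry(c=2) elk(c=3) apple(c=3) plum(c=5) grape(c=8)]
  26. access plum: HIT, count now 6. Cache: [jay(c=1) berry(c=2) elk(c=3) apple(c=3) plum(c=6) grape(c=8)]
  27. access hen: MISS, evict jay(c=1). Cache: [hen(c=1) berry(c=2) elk(c=3) apple(c=3) plum(c=6) grape(c=8)]
  28. access jay: MISS, evict hen(c=1). Cache: [jay(c=1) berry(c=2) elk(c=3) apple(c=3) plum(c=6) grape(c=8)]
Total: 17 hits, 11 misses, 5 evictions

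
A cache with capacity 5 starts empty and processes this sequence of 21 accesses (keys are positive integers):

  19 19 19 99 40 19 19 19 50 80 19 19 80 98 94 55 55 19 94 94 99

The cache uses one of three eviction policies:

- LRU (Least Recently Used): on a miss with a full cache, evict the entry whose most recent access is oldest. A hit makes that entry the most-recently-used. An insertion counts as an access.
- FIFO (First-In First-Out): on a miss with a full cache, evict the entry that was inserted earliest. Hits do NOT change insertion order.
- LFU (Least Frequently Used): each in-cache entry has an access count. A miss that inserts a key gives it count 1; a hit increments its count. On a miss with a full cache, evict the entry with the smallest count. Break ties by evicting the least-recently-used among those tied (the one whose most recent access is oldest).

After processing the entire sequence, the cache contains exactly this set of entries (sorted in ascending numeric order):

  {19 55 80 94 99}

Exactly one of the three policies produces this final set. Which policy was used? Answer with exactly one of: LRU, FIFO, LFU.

Answer: LFU

Derivation:
Simulating under each policy and comparing final sets:
  LRU: final set = {19 55 94 98 99} -> differs
  FIFO: final set = {19 55 94 98 99} -> differs
  LFU: final set = {19 55 80 94 99} -> MATCHES target
Only LFU produces the target set.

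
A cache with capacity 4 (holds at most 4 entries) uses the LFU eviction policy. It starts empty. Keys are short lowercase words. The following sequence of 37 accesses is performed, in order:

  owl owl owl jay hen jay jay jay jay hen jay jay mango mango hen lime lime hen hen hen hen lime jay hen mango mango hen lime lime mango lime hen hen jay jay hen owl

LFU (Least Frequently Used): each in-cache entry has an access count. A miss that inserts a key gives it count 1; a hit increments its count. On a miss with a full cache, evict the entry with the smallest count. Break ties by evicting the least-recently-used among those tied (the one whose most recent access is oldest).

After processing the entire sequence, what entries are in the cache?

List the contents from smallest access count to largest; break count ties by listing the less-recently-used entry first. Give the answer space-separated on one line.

Answer: owl lime jay hen

Derivation:
LFU simulation (capacity=4):
  1. access owl: MISS. Cache: [owl(c=1)]
  2. access owl: HIT, count now 2. Cache: [owl(c=2)]
  3. access owl: HIT, count now 3. Cache: [owl(c=3)]
  4. access jay: MISS. Cache: [jay(c=1) owl(c=3)]
  5. access hen: MISS. Cache: [jay(c=1) hen(c=1) owl(c=3)]
  6. access jay: HIT, count now 2. Cache: [hen(c=1) jay(c=2) owl(c=3)]
  7. access jay: HIT, count now 3. Cache: [hen(c=1) owl(c=3) jay(c=3)]
  8. access jay: HIT, count now 4. Cache: [hen(c=1) owl(c=3) jay(c=4)]
  9. access jay: HIT, count now 5. Cache: [hen(c=1) owl(c=3) jay(c=5)]
  10. access hen: HIT, count now 2. Cache: [hen(c=2) owl(c=3) jay(c=5)]
  11. access jay: HIT, count now 6. Cache: [hen(c=2) owl(c=3) jay(c=6)]
  12. access jay: HIT, count now 7. Cache: [hen(c=2) owl(c=3) jay(c=7)]
  13. access mango: MISS. Cache: [mango(c=1) hen(c=2) owl(c=3) jay(c=7)]
  14. access mango: HIT, count now 2. Cache: [hen(c=2) mango(c=2) owl(c=3) jay(c=7)]
  15. access hen: HIT, count now 3. Cache: [mango(c=2) owl(c=3) hen(c=3) jay(c=7)]
  16. access lime: MISS, evict mango(c=2). Cache: [lime(c=1) owl(c=3) hen(c=3) jay(c=7)]
  17. access lime: HIT, count now 2. Cache: [lime(c=2) owl(c=3) hen(c=3) jay(c=7)]
  18. access hen: HIT, count now 4. Cache: [lime(c=2) owl(c=3) hen(c=4) jay(c=7)]
  19. access hen: HIT, count now 5. Cache: [lime(c=2) owl(c=3) hen(c=5) jay(c=7)]
  20. access hen: HIT, count now 6. Cache: [lime(c=2) owl(c=3) hen(c=6) jay(c=7)]
  21. access hen: HIT, count now 7. Cache: [lime(c=2) owl(c=3) jay(c=7) hen(c=7)]
  22. access lime: HIT, count now 3. Cache: [owl(c=3) lime(c=3) jay(c=7) hen(c=7)]
  23. access jay: HIT, count now 8. Cache: [owl(c=3) lime(c=3) hen(c=7) jay(c=8)]
  24. access hen: HIT, count now 8. Cache: [owl(c=3) lime(c=3) jay(c=8) hen(c=8)]
  25. access mango: MISS, evict owl(c=3). Cache: [mango(c=1) lime(c=3) jay(c=8) hen(c=8)]
  26. access mango: HIT, count now 2. Cache: [mango(c=2) lime(c=3) jay(c=8) hen(c=8)]
  27. access hen: HIT, count now 9. Cache: [mango(c=2) lime(c=3) jay(c=8) hen(c=9)]
  28. access lime: HIT, count now 4. Cache: [mango(c=2) lime(c=4) jay(c=8) hen(c=9)]
  29. access lime: HIT, count now 5. Cache: [mango(c=2) lime(c=5) jay(c=8) hen(c=9)]
  30. access mango: HIT, count now 3. Cache: [mango(c=3) lime(c=5) jay(c=8) hen(c=9)]
  31. access lime: HIT, count now 6. Cache: [mango(c=3) lime(c=6) jay(c=8) hen(c=9)]
  32. access hen: HIT, count now 10. Cache: [mango(c=3) lime(c=6) jay(c=8) hen(c=10)]
  33. access hen: HIT, count now 11. Cache: [mango(c=3) lime(c=6) jay(c=8) hen(c=11)]
  34. access jay: HIT, count now 9. Cache: [mango(c=3) lime(c=6) jay(c=9) hen(c=11)]
  35. access jay: HIT, count now 10. Cache: [mango(c=3) lime(c=6) jay(c=10) hen(c=11)]
  36. access hen: HIT, count now 12. Cache: [mango(c=3) lime(c=6) jay(c=10) hen(c=12)]
  37. access owl: MISS, evict mango(c=3). Cache: [owl(c=1) lime(c=6) jay(c=10) hen(c=12)]
Total: 30 hits, 7 misses, 3 evictions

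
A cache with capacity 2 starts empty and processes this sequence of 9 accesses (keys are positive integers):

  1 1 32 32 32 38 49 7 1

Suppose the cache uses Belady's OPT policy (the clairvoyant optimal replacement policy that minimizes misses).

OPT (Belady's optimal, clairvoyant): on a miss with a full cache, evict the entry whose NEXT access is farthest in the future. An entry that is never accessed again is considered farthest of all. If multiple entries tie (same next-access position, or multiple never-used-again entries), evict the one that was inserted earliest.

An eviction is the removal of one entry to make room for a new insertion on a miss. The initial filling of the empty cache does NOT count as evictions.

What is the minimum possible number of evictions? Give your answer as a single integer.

OPT (Belady) simulation (capacity=2):
  1. access 1: MISS. Cache: [1]
  2. access 1: HIT. Next use of 1: step 9. Cache: [1]
  3. access 32: MISS. Cache: [1 32]
  4. access 32: HIT. Next use of 32: step 5. Cache: [1 32]
  5. access 32: HIT. Next use of 32: never. Cache: [1 32]
  6. access 38: MISS, evict 32 (next use: never). Cache: [1 38]
  7. access 49: MISS, evict 38 (next use: never). Cache: [1 49]
  8. access 7: MISS, evict 49 (next use: never). Cache: [1 7]
  9. access 1: HIT. Next use of 1: never. Cache: [1 7]
Total: 4 hits, 5 misses, 3 evictions

Answer: 3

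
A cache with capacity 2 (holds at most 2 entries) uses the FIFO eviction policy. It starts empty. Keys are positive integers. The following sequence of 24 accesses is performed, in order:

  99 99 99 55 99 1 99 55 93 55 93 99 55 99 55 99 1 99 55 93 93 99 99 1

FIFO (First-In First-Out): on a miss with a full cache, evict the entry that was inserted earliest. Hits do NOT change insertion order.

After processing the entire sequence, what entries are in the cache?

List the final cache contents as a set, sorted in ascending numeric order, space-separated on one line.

Answer: 1 99

Derivation:
FIFO simulation (capacity=2):
  1. access 99: MISS. Cache (old->new): [99]
  2. access 99: HIT. Cache (old->new): [99]
  3. access 99: HIT. Cache (old->new): [99]
  4. access 55: MISS. Cache (old->new): [99 55]
  5. access 99: HIT. Cache (old->new): [99 55]
  6. access 1: MISS, evict 99. Cache (old->new): [55 1]
  7. access 99: MISS, evict 55. Cache (old->new): [1 99]
  8. access 55: MISS, evict 1. Cache (old->new): [99 55]
  9. access 93: MISS, evict 99. Cache (old->new): [55 93]
  10. access 55: HIT. Cache (old->new): [55 93]
  11. access 93: HIT. Cache (old->new): [55 93]
  12. access 99: MISS, evict 55. Cache (old->new): [93 99]
  13. access 55: MISS, evict 93. Cache (old->new): [99 55]
  14. access 99: HIT. Cache (old->new): [99 55]
  15. access 55: HIT. Cache (old->new): [99 55]
  16. access 99: HIT. Cache (old->new): [99 55]
  17. access 1: MISS, evict 99. Cache (old->new): [55 1]
  18. access 99: MISS, evict 55. Cache (old->new): [1 99]
  19. access 55: MISS, evict 1. Cache (old->new): [99 55]
  20. access 93: MISS, evict 99. Cache (old->new): [55 93]
  21. access 93: HIT. Cache (old->new): [55 93]
  22. access 99: MISS, evict 55. Cache (old->new): [93 99]
  23. access 99: HIT. Cache (old->new): [93 99]
  24. access 1: MISS, evict 93. Cache (old->new): [99 1]
Total: 10 hits, 14 misses, 12 evictions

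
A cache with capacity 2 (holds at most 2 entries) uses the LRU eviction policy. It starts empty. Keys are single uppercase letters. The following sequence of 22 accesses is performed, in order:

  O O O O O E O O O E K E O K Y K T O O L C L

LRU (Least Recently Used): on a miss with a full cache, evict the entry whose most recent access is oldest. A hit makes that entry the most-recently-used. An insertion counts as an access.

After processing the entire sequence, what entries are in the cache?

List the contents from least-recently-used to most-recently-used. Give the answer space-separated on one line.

LRU simulation (capacity=2):
  1. access O: MISS. Cache (LRU->MRU): [O]
  2. access O: HIT. Cache (LRU->MRU): [O]
  3. access O: HIT. Cache (LRU->MRU): [O]
  4. access O: HIT. Cache (LRU->MRU): [O]
  5. access O: HIT. Cache (LRU->MRU): [O]
  6. access E: MISS. Cache (LRU->MRU): [O E]
  7. access O: HIT. Cache (LRU->MRU): [E O]
  8. access O: HIT. Cache (LRU->MRU): [E O]
  9. access O: HIT. Cache (LRU->MRU): [E O]
  10. access E: HIT. Cache (LRU->MRU): [O E]
  11. access K: MISS, evict O. Cache (LRU->MRU): [E K]
  12. access E: HIT. Cache (LRU->MRU): [K E]
  13. access O: MISS, evict K. Cache (LRU->MRU): [E O]
  14. access K: MISS, evict E. Cache (LRU->MRU): [O K]
  15. access Y: MISS, evict O. Cache (LRU->MRU): [K Y]
  16. access K: HIT. Cache (LRU->MRU): [Y K]
  17. access T: MISS, evict Y. Cache (LRU->MRU): [K T]
  18. access O: MISS, evict K. Cache (LRU->MRU): [T O]
  19. access O: HIT. Cache (LRU->MRU): [T O]
  20. access L: MISS, evict T. Cache (LRU->MRU): [O L]
  21. access C: MISS, evict O. Cache (LRU->MRU): [L C]
  22. access L: HIT. Cache (LRU->MRU): [C L]
Total: 12 hits, 10 misses, 8 evictions

Answer: C L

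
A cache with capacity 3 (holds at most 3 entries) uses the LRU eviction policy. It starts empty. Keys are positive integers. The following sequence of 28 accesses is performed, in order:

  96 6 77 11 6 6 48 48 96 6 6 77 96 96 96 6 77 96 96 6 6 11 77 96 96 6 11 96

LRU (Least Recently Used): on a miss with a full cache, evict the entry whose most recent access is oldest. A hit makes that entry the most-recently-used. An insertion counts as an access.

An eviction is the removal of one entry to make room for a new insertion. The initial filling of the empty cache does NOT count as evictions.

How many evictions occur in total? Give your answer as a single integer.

Answer: 9

Derivation:
LRU simulation (capacity=3):
  1. access 96: MISS. Cache (LRU->MRU): [96]
  2. access 6: MISS. Cache (LRU->MRU): [96 6]
  3. access 77: MISS. Cache (LRU->MRU): [96 6 77]
  4. access 11: MISS, evict 96. Cache (LRU->MRU): [6 77 11]
  5. access 6: HIT. Cache (LRU->MRU): [77 11 6]
  6. access 6: HIT. Cache (LRU->MRU): [77 11 6]
  7. access 48: MISS, evict 77. Cache (LRU->MRU): [11 6 48]
  8. access 48: HIT. Cache (LRU->MRU): [11 6 48]
  9. access 96: MISS, evict 11. Cache (LRU->MRU): [6 48 96]
  10. access 6: HIT. Cache (LRU->MRU): [48 96 6]
  11. access 6: HIT. Cache (LRU->MRU): [48 96 6]
  12. access 77: MISS, evict 48. Cache (LRU->MRU): [96 6 77]
  13. access 96: HIT. Cache (LRU->MRU): [6 77 96]
  14. access 96: HIT. Cache (LRU->MRU): [6 77 96]
  15. access 96: HIT. Cache (LRU->MRU): [6 77 96]
  16. access 6: HIT. Cache (LRU->MRU): [77 96 6]
  17. access 77: HIT. Cache (LRU->MRU): [96 6 77]
  18. access 96: HIT. Cache (LRU->MRU): [6 77 96]
  19. access 96: HIT. Cache (LRU->MRU): [6 77 96]
  20. access 6: HIT. Cache (LRU->MRU): [77 96 6]
  21. access 6: HIT. Cache (LRU->MRU): [77 96 6]
  22. access 11: MISS, evict 77. Cache (LRU->MRU): [96 6 11]
  23. access 77: MISS, evict 96. Cache (LRU->MRU): [6 11 77]
  24. access 96: MISS, evict 6. Cache (LRU->MRU): [11 77 96]
  25. access 96: HIT. Cache (LRU->MRU): [11 77 96]
  26. access 6: MISS, evict 11. Cache (LRU->MRU): [77 96 6]
  27. access 11: MISS, evict 77. Cache (LRU->MRU): [96 6 11]
  28. access 96: HIT. Cache (LRU->MRU): [6 11 96]
Total: 16 hits, 12 misses, 9 evictions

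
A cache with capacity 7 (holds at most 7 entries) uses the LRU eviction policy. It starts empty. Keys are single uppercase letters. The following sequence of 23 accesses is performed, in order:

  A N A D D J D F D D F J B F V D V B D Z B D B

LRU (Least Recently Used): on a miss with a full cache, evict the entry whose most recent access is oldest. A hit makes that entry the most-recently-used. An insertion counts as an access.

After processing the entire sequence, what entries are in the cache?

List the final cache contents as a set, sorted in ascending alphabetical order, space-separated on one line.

LRU simulation (capacity=7):
  1. access A: MISS. Cache (LRU->MRU): [A]
  2. access N: MISS. Cache (LRU->MRU): [A N]
  3. access A: HIT. Cache (LRU->MRU): [N A]
  4. access D: MISS. Cache (LRU->MRU): [N A D]
  5. access D: HIT. Cache (LRU->MRU): [N A D]
  6. access J: MISS. Cache (LRU->MRU): [N A D J]
  7. access D: HIT. Cache (LRU->MRU): [N A J D]
  8. access F: MISS. Cache (LRU->MRU): [N A J D F]
  9. access D: HIT. Cache (LRU->MRU): [N A J F D]
  10. access D: HIT. Cache (LRU->MRU): [N A J F D]
  11. access F: HIT. Cache (LRU->MRU): [N A J D F]
  12. access J: HIT. Cache (LRU->MRU): [N A D F J]
  13. access B: MISS. Cache (LRU->MRU): [N A D F J B]
  14. access F: HIT. Cache (LRU->MRU): [N A D J B F]
  15. access V: MISS. Cache (LRU->MRU): [N A D J B F V]
  16. access D: HIT. Cache (LRU->MRU): [N A J B F V D]
  17. access V: HIT. Cache (LRU->MRU): [N A J B F D V]
  18. access B: HIT. Cache (LRU->MRU): [N A J F D V B]
  19. access D: HIT. Cache (LRU->MRU): [N A J F V B D]
  20. access Z: MISS, evict N. Cache (LRU->MRU): [A J F V B D Z]
  21. access B: HIT. Cache (LRU->MRU): [A J F V D Z B]
  22. access D: HIT. Cache (LRU->MRU): [A J F V Z B D]
  23. access B: HIT. Cache (LRU->MRU): [A J F V Z D B]
Total: 15 hits, 8 misses, 1 evictions

Answer: A B D F J V Z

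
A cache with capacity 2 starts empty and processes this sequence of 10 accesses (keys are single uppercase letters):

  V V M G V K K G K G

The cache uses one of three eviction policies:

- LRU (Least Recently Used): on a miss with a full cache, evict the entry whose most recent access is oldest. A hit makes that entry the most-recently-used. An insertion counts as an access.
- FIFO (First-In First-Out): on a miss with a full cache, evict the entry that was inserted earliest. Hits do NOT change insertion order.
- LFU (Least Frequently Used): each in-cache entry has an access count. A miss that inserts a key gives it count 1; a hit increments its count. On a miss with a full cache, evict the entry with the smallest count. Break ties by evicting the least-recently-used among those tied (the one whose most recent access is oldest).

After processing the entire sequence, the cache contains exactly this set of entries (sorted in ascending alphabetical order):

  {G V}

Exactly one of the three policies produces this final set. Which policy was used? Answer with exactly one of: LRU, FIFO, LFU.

Simulating under each policy and comparing final sets:
  LRU: final set = {G K} -> differs
  FIFO: final set = {G K} -> differs
  LFU: final set = {G V} -> MATCHES target
Only LFU produces the target set.

Answer: LFU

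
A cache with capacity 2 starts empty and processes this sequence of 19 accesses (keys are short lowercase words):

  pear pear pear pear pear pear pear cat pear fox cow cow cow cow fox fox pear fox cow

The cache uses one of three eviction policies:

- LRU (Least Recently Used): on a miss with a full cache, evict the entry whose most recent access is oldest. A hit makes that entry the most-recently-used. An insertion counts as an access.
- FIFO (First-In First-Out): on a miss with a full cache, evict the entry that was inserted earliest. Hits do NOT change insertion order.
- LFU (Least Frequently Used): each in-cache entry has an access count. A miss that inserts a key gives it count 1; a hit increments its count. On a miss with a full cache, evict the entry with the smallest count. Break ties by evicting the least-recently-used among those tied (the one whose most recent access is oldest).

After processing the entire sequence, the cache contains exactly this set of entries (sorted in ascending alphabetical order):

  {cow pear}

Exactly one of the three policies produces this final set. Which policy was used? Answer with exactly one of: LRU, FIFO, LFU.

Answer: LFU

Derivation:
Simulating under each policy and comparing final sets:
  LRU: final set = {cow fox} -> differs
  FIFO: final set = {cow fox} -> differs
  LFU: final set = {cow pear} -> MATCHES target
Only LFU produces the target set.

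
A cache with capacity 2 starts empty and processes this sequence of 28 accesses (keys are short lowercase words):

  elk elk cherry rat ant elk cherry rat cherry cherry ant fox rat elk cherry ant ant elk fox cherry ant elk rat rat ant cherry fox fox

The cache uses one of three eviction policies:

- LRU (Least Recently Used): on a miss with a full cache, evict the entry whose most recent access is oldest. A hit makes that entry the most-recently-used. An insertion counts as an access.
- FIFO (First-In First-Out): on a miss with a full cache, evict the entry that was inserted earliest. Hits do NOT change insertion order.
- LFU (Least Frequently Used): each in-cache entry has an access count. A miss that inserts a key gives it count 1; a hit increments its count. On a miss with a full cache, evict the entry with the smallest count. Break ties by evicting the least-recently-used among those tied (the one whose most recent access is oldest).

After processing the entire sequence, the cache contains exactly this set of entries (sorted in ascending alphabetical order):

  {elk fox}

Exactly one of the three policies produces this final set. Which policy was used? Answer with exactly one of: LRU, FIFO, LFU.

Simulating under each policy and comparing final sets:
  LRU: final set = {cherry fox} -> differs
  FIFO: final set = {cherry fox} -> differs
  LFU: final set = {elk fox} -> MATCHES target
Only LFU produces the target set.

Answer: LFU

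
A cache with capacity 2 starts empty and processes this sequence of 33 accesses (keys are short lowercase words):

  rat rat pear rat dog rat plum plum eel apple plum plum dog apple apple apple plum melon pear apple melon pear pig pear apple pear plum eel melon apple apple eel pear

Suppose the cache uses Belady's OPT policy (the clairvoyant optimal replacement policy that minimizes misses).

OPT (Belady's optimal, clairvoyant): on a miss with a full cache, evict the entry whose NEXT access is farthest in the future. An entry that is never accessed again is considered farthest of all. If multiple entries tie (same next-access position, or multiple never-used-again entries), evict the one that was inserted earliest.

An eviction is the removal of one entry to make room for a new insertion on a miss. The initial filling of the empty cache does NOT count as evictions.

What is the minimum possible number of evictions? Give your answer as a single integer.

OPT (Belady) simulation (capacity=2):
  1. access rat: MISS. Cache: [rat]
  2. access rat: HIT. Next use of rat: step 4. Cache: [rat]
  3. access pear: MISS. Cache: [rat pear]
  4. access rat: HIT. Next use of rat: step 6. Cache: [rat pear]
  5. access dog: MISS, evict pear (next use: step 19). Cache: [rat dog]
  6. access rat: HIT. Next use of rat: never. Cache: [rat dog]
  7. access plum: MISS, evict rat (next use: never). Cache: [dog plum]
  8. access plum: HIT. Next use of plum: step 11. Cache: [dog plum]
  9. access eel: MISS, evict dog (next use: step 13). Cache: [plum eel]
  10. access apple: MISS, evict eel (next use: step 28). Cache: [plum apple]
  11. access plum: HIT. Next use of plum: step 12. Cache: [plum apple]
  12. access plum: HIT. Next use of plum: step 17. Cache: [plum apple]
  13. access dog: MISS, evict plum (next use: step 17). Cache: [apple dog]
  14. access apple: HIT. Next use of apple: step 15. Cache: [apple dog]
  15. access apple: HIT. Next use of apple: step 16. Cache: [apple dog]
  16. access apple: HIT. Next use of apple: step 20. Cache: [apple dog]
  17. access plum: MISS, evict dog (next use: never). Cache: [apple plum]
  18. access melon: MISS, evict plum (next use: step 27). Cache: [apple melon]
  19. access pear: MISS, evict melon (next use: step 21). Cache: [apple pear]
  20. access apple: HIT. Next use of apple: step 25. Cache: [apple pear]
  21. access melon: MISS, evict apple (next use: step 25). Cache: [pear melon]
  22. access pear: HIT. Next use of pear: step 24. Cache: [pear melon]
  23. access pig: MISS, evict melon (next use: step 29). Cache: [pear pig]
  24. access pear: HIT. Next use of pear: step 26. Cache: [pear pig]
  25. access apple: MISS, evict pig (next use: never). Cache: [pear apple]
  26. access pear: HIT. Next use of pear: step 33. Cache: [pear apple]
  27. access plum: MISS, evict pear (next use: step 33). Cache: [apple plum]
  28. access eel: MISS, evict plum (next use: never). Cache: [apple eel]
  29. access melon: MISS, evict eel (next use: step 32). Cache: [apple melon]
  30. access apple: HIT. Next use of apple: step 31. Cache: [apple melon]
  31. access apple: HIT. Next use of apple: never. Cache: [apple melon]
  32. access eel: MISS, evict apple (next use: never). Cache: [melon eel]
  33. access pear: MISS, evict melon (next use: never). Cache: [eel pear]
Total: 15 hits, 18 misses, 16 evictions

Answer: 16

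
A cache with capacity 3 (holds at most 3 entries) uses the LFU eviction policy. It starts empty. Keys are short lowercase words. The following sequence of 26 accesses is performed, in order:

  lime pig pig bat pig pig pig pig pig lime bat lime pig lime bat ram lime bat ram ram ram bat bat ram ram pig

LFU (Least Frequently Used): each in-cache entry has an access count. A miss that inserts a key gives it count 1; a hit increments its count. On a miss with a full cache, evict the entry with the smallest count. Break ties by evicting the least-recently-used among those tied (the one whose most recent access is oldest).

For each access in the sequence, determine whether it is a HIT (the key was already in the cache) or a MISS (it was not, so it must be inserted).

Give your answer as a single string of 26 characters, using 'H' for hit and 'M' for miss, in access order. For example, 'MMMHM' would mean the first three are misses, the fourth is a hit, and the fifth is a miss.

Answer: MMHMHHHHHHHHHHHMHMMHHMHMHH

Derivation:
LFU simulation (capacity=3):
  1. access lime: MISS. Cache: [lime(c=1)]
  2. access pig: MISS. Cache: [lime(c=1) pig(c=1)]
  3. access pig: HIT, count now 2. Cache: [lime(c=1) pig(c=2)]
  4. access bat: MISS. Cache: [lime(c=1) bat(c=1) pig(c=2)]
  5. access pig: HIT, count now 3. Cache: [lime(c=1) bat(c=1) pig(c=3)]
  6. access pig: HIT, count now 4. Cache: [lime(c=1) bat(c=1) pig(c=4)]
  7. access pig: HIT, count now 5. Cache: [lime(c=1) bat(c=1) pig(c=5)]
  8. access pig: HIT, count now 6. Cache: [lime(c=1) bat(c=1) pig(c=6)]
  9. access pig: HIT, count now 7. Cache: [lime(c=1) bat(c=1) pig(c=7)]
  10. access lime: HIT, count now 2. Cache: [bat(c=1) lime(c=2) pig(c=7)]
  11. access bat: HIT, count now 2. Cache: [lime(c=2) bat(c=2) pig(c=7)]
  12. access lime: HIT, count now 3. Cache: [bat(c=2) lime(c=3) pig(c=7)]
  13. access pig: HIT, count now 8. Cache: [bat(c=2) lime(c=3) pig(c=8)]
  14. access lime: HIT, count now 4. Cache: [bat(c=2) lime(c=4) pig(c=8)]
  15. access bat: HIT, count now 3. Cache: [bat(c=3) lime(c=4) pig(c=8)]
  16. access ram: MISS, evict bat(c=3). Cache: [ram(c=1) lime(c=4) pig(c=8)]
  17. access lime: HIT, count now 5. Cache: [ram(c=1) lime(c=5) pig(c=8)]
  18. access bat: MISS, evict ram(c=1). Cache: [bat(c=1) lime(c=5) pig(c=8)]
  19. access ram: MISS, evict bat(c=1). Cache: [ram(c=1) lime(c=5) pig(c=8)]
  20. access ram: HIT, count now 2. Cache: [ram(c=2) lime(c=5) pig(c=8)]
  21. access ram: HIT, count now 3. Cache: [ram(c=3) lime(c=5) pig(c=8)]
  22. access bat: MISS, evict ram(c=3). Cache: [bat(c=1) lime(c=5) pig(c=8)]
  23. access bat: HIT, count now 2. Cache: [bat(c=2) lime(c=5) pig(c=8)]
  24. access ram: MISS, evict bat(c=2). Cache: [ram(c=1) lime(c=5) pig(c=8)]
  25. access ram: HIT, count now 2. Cache: [ram(c=2) lime(c=5) pig(c=8)]
  26. access pig: HIT, count now 9. Cache: [ram(c=2) lime(c=5) pig(c=9)]
Total: 18 hits, 8 misses, 5 evictions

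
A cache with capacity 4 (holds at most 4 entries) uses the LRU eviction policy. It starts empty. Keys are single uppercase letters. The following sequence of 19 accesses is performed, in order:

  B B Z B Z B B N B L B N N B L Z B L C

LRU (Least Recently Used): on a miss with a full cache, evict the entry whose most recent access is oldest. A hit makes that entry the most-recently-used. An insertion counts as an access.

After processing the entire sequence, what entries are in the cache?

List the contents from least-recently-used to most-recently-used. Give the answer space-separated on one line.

Answer: Z B L C

Derivation:
LRU simulation (capacity=4):
  1. access B: MISS. Cache (LRU->MRU): [B]
  2. access B: HIT. Cache (LRU->MRU): [B]
  3. access Z: MISS. Cache (LRU->MRU): [B Z]
  4. access B: HIT. Cache (LRU->MRU): [Z B]
  5. access Z: HIT. Cache (LRU->MRU): [B Z]
  6. access B: HIT. Cache (LRU->MRU): [Z B]
  7. access B: HIT. Cache (LRU->MRU): [Z B]
  8. access N: MISS. Cache (LRU->MRU): [Z B N]
  9. access B: HIT. Cache (LRU->MRU): [Z N B]
  10. access L: MISS. Cache (LRU->MRU): [Z N B L]
  11. access B: HIT. Cache (LRU->MRU): [Z N L B]
  12. access N: HIT. Cache (LRU->MRU): [Z L B N]
  13. access N: HIT. Cache (LRU->MRU): [Z L B N]
  14. access B: HIT. Cache (LRU->MRU): [Z L N B]
  15. access L: HIT. Cache (LRU->MRU): [Z N B L]
  16. access Z: HIT. Cache (LRU->MRU): [N B L Z]
  17. access B: HIT. Cache (LRU->MRU): [N L Z B]
  18. access L: HIT. Cache (LRU->MRU): [N Z B L]
  19. access C: MISS, evict N. Cache (LRU->MRU): [Z B L C]
Total: 14 hits, 5 misses, 1 evictions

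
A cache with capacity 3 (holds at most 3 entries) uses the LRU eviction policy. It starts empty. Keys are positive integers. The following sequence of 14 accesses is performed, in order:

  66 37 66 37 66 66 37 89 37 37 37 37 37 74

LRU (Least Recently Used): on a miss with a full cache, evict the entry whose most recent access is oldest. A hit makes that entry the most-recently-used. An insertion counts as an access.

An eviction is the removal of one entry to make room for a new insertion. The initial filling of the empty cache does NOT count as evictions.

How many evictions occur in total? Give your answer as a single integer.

LRU simulation (capacity=3):
  1. access 66: MISS. Cache (LRU->MRU): [66]
  2. access 37: MISS. Cache (LRU->MRU): [66 37]
  3. access 66: HIT. Cache (LRU->MRU): [37 66]
  4. access 37: HIT. Cache (LRU->MRU): [66 37]
  5. access 66: HIT. Cache (LRU->MRU): [37 66]
  6. access 66: HIT. Cache (LRU->MRU): [37 66]
  7. access 37: HIT. Cache (LRU->MRU): [66 37]
  8. access 89: MISS. Cache (LRU->MRU): [66 37 89]
  9. access 37: HIT. Cache (LRU->MRU): [66 89 37]
  10. access 37: HIT. Cache (LRU->MRU): [66 89 37]
  11. access 37: HIT. Cache (LRU->MRU): [66 89 37]
  12. access 37: HIT. Cache (LRU->MRU): [66 89 37]
  13. access 37: HIT. Cache (LRU->MRU): [66 89 37]
  14. access 74: MISS, evict 66. Cache (LRU->MRU): [89 37 74]
Total: 10 hits, 4 misses, 1 evictions

Answer: 1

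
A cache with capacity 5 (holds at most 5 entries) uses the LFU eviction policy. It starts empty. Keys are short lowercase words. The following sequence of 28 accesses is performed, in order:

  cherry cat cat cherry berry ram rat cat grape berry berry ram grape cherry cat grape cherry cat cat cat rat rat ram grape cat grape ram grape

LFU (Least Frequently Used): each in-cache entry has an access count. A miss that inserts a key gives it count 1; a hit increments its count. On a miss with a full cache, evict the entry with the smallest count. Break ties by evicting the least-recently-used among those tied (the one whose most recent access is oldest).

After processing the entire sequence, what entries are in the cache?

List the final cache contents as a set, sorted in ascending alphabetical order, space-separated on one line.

Answer: cat cherry grape ram rat

Derivation:
LFU simulation (capacity=5):
  1. access cherry: MISS. Cache: [cherry(c=1)]
  2. access cat: MISS. Cache: [cherry(c=1) cat(c=1)]
  3. access cat: HIT, count now 2. Cache: [cherry(c=1) cat(c=2)]
  4. access cherry: HIT, count now 2. Cache: [cat(c=2) cherry(c=2)]
  5. access berry: MISS. Cache: [berry(c=1) cat(c=2) cherry(c=2)]
  6. access ram: MISS. Cache: [berry(c=1) ram(c=1) cat(c=2) cherry(c=2)]
  7. access rat: MISS. Cache: [berry(c=1) ram(c=1) rat(c=1) cat(c=2) cherry(c=2)]
  8. access cat: HIT, count now 3. Cache: [berry(c=1) ram(c=1) rat(c=1) cherry(c=2) cat(c=3)]
  9. access grape: MISS, evict berry(c=1). Cache: [ram(c=1) rat(c=1) grape(c=1) cherry(c=2) cat(c=3)]
  10. access berry: MISS, evict ram(c=1). Cache: [rat(c=1) grape(c=1) berry(c=1) cherry(c=2) cat(c=3)]
  11. access berry: HIT, count now 2. Cache: [rat(c=1) grape(c=1) cherry(c=2) berry(c=2) cat(c=3)]
  12. access ram: MISS, evict rat(c=1). Cache: [grape(c=1) ram(c=1) cherry(c=2) berry(c=2) cat(c=3)]
  13. access grape: HIT, count now 2. Cache: [ram(c=1) cherry(c=2) berry(c=2) grape(c=2) cat(c=3)]
  14. access cherry: HIT, count now 3. Cache: [ram(c=1) berry(c=2) grape(c=2) cat(c=3) cherry(c=3)]
  15. access cat: HIT, count now 4. Cache: [ram(c=1) berry(c=2) grape(c=2) cherry(c=3) cat(c=4)]
  16. access grape: HIT, count now 3. Cache: [ram(c=1) berry(c=2) cherry(c=3) grape(c=3) cat(c=4)]
  17. access cherry: HIT, count now 4. Cache: [ram(c=1) berry(c=2) grape(c=3) cat(c=4) cherry(c=4)]
  18. access cat: HIT, count now 5. Cache: [ram(c=1) berry(c=2) grape(c=3) cherry(c=4) cat(c=5)]
  19. access cat: HIT, count now 6. Cache: [ram(c=1) berry(c=2) grape(c=3) cherry(c=4) cat(c=6)]
  20. access cat: HIT, count now 7. Cache: [ram(c=1) berry(c=2) grape(c=3) cherry(c=4) cat(c=7)]
  21. access rat: MISS, evict ram(c=1). Cache: [rat(c=1) berry(c=2) grape(c=3) cherry(c=4) cat(c=7)]
  22. access rat: HIT, count now 2. Cache: [berry(c=2) rat(c=2) grape(c=3) cherry(c=4) cat(c=7)]
  23. access ram: MISS, evict berry(c=2). Cache: [ram(c=1) rat(c=2) grape(c=3) cherry(c=4) cat(c=7)]
  24. access grape: HIT, count now 4. Cache: [ram(c=1) rat(c=2) cherry(c=4) grape(c=4) cat(c=7)]
  25. access cat: HIT, count now 8. Cache: [ram(c=1) rat(c=2) cherry(c=4) grape(c=4) cat(c=8)]
  26. access grape: HIT, count now 5. Cache: [ram(c=1) rat(c=2) cherry(c=4) grape(c=5) cat(c=8)]
  27. access ram: HIT, count now 2. Cache: [rat(c=2) ram(c=2) cherry(c=4) grape(c=5) cat(c=8)]
  28. access grape: HIT, count now 6. Cache: [rat(c=2) ram(c=2) cherry(c=4) grape(c=6) cat(c=8)]
Total: 18 hits, 10 misses, 5 evictions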